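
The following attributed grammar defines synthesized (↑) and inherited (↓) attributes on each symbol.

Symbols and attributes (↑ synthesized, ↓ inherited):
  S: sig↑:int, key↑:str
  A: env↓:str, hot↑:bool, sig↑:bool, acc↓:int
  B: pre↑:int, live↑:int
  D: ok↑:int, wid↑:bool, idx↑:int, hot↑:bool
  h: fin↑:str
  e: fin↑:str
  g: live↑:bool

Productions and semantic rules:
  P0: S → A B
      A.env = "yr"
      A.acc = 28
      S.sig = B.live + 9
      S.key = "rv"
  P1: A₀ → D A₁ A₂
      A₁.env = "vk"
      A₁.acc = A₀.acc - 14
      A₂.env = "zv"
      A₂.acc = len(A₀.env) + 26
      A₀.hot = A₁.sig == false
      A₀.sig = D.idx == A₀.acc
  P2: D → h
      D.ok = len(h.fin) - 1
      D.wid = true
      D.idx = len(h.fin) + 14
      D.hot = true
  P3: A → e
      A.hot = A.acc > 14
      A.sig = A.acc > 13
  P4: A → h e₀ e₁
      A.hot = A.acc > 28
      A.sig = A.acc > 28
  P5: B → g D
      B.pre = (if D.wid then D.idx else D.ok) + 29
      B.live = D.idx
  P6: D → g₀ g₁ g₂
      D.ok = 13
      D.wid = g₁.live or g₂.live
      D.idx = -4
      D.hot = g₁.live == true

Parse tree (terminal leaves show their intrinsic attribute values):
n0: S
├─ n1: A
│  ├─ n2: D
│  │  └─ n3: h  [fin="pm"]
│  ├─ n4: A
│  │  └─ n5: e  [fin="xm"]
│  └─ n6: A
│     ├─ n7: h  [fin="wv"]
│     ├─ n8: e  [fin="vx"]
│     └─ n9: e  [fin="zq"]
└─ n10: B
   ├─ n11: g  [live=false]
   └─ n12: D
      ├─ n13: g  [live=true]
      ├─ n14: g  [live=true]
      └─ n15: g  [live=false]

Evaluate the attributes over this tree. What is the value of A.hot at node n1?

false

1. n1.env = "yr"  ["yr"]
2. n1.acc = 28  [28]
3. n3.fin = "pm"  [terminal]
4. n2.ok = 1  [len(h.fin) - 1]
5. n2.wid = true  [true]
6. n2.idx = 16  [len(h.fin) + 14]
7. n2.hot = true  [true]
8. n4.env = "vk"  ["vk"]
9. n4.acc = 14  [A₀.acc - 14]
10. n5.fin = "xm"  [terminal]
11. n4.hot = false  [A.acc > 14]
12. n4.sig = true  [A.acc > 13]
13. n6.env = "zv"  ["zv"]
14. n6.acc = 28  [len(A₀.env) + 26]
15. n7.fin = "wv"  [terminal]
16. n8.fin = "vx"  [terminal]
17. n9.fin = "zq"  [terminal]
18. n6.hot = false  [A.acc > 28]
19. n6.sig = false  [A.acc > 28]
20. n1.hot = false  [A₁.sig == false]
21. n1.sig = false  [D.idx == A₀.acc]
22. n11.live = false  [terminal]
23. n13.live = true  [terminal]
24. n14.live = true  [terminal]
25. n15.live = false  [terminal]
26. n12.ok = 13  [13]
27. n12.wid = true  [g₁.live or g₂.live]
28. n12.idx = -4  [-4]
29. n12.hot = true  [g₁.live == true]
30. n10.pre = 25  [(if D.wid then D.idx else D.ok) + 29]
31. n10.live = -4  [D.idx]
32. n0.sig = 5  [B.live + 9]
33. n0.key = "rv"  ["rv"]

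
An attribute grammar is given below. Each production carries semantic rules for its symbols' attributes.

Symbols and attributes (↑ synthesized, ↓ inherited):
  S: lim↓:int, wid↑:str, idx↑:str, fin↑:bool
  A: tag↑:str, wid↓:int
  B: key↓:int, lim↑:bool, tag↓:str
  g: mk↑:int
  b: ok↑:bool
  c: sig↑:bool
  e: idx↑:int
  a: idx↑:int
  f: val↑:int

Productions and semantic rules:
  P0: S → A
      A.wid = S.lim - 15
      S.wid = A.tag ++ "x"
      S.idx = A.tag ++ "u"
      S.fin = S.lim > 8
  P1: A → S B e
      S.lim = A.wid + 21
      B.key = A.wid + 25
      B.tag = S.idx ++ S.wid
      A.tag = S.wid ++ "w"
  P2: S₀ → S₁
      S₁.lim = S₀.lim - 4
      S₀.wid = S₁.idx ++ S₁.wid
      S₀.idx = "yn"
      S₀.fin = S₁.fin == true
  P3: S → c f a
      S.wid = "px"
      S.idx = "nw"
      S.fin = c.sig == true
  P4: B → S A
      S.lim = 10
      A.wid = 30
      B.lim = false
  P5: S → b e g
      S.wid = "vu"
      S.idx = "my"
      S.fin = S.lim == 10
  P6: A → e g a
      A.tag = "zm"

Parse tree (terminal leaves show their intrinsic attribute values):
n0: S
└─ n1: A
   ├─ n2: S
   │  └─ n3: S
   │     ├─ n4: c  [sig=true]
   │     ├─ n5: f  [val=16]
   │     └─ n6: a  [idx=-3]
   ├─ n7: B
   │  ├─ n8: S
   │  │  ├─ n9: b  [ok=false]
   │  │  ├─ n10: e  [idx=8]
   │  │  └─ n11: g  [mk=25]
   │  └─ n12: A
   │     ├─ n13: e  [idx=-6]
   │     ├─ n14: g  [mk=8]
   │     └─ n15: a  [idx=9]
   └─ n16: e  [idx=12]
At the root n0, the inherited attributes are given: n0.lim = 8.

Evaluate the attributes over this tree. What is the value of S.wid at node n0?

"nwpxwx"

1. n0.lim = 8  [given at root]
2. n1.wid = -7  [S.lim - 15]
3. n2.lim = 14  [A.wid + 21]
4. n3.lim = 10  [S₀.lim - 4]
5. n4.sig = true  [terminal]
6. n5.val = 16  [terminal]
7. n6.idx = -3  [terminal]
8. n3.wid = "px"  ["px"]
9. n3.idx = "nw"  ["nw"]
10. n3.fin = true  [c.sig == true]
11. n2.wid = "nwpx"  [S₁.idx ++ S₁.wid]
12. n2.idx = "yn"  ["yn"]
13. n2.fin = true  [S₁.fin == true]
14. n7.key = 18  [A.wid + 25]
15. n7.tag = "ynnwpx"  [S.idx ++ S.wid]
16. n8.lim = 10  [10]
17. n9.ok = false  [terminal]
18. n10.idx = 8  [terminal]
19. n11.mk = 25  [terminal]
20. n8.wid = "vu"  ["vu"]
21. n8.idx = "my"  ["my"]
22. n8.fin = true  [S.lim == 10]
23. n12.wid = 30  [30]
24. n13.idx = -6  [terminal]
25. n14.mk = 8  [terminal]
26. n15.idx = 9  [terminal]
27. n12.tag = "zm"  ["zm"]
28. n7.lim = false  [false]
29. n16.idx = 12  [terminal]
30. n1.tag = "nwpxw"  [S.wid ++ "w"]
31. n0.wid = "nwpxwx"  [A.tag ++ "x"]
32. n0.idx = "nwpxwu"  [A.tag ++ "u"]
33. n0.fin = false  [S.lim > 8]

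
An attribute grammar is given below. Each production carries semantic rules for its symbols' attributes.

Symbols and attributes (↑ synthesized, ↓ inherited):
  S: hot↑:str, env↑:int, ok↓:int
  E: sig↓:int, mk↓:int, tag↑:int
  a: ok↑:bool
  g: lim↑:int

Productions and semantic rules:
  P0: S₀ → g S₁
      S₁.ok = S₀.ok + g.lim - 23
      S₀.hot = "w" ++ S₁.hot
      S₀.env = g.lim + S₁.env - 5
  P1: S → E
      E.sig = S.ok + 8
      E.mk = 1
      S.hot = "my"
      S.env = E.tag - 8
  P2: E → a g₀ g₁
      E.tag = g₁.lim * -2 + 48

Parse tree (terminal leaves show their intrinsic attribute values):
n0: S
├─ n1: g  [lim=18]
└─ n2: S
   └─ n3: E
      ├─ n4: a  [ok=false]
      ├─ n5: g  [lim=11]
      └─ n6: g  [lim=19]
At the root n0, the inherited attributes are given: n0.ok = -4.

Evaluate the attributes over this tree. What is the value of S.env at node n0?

1. n0.ok = -4  [given at root]
2. n1.lim = 18  [terminal]
3. n2.ok = -9  [S₀.ok + g.lim - 23]
4. n3.sig = -1  [S.ok + 8]
5. n3.mk = 1  [1]
6. n4.ok = false  [terminal]
7. n5.lim = 11  [terminal]
8. n6.lim = 19  [terminal]
9. n3.tag = 10  [g₁.lim * -2 + 48]
10. n2.hot = "my"  ["my"]
11. n2.env = 2  [E.tag - 8]
12. n0.hot = "wmy"  ["w" ++ S₁.hot]
13. n0.env = 15  [g.lim + S₁.env - 5]

15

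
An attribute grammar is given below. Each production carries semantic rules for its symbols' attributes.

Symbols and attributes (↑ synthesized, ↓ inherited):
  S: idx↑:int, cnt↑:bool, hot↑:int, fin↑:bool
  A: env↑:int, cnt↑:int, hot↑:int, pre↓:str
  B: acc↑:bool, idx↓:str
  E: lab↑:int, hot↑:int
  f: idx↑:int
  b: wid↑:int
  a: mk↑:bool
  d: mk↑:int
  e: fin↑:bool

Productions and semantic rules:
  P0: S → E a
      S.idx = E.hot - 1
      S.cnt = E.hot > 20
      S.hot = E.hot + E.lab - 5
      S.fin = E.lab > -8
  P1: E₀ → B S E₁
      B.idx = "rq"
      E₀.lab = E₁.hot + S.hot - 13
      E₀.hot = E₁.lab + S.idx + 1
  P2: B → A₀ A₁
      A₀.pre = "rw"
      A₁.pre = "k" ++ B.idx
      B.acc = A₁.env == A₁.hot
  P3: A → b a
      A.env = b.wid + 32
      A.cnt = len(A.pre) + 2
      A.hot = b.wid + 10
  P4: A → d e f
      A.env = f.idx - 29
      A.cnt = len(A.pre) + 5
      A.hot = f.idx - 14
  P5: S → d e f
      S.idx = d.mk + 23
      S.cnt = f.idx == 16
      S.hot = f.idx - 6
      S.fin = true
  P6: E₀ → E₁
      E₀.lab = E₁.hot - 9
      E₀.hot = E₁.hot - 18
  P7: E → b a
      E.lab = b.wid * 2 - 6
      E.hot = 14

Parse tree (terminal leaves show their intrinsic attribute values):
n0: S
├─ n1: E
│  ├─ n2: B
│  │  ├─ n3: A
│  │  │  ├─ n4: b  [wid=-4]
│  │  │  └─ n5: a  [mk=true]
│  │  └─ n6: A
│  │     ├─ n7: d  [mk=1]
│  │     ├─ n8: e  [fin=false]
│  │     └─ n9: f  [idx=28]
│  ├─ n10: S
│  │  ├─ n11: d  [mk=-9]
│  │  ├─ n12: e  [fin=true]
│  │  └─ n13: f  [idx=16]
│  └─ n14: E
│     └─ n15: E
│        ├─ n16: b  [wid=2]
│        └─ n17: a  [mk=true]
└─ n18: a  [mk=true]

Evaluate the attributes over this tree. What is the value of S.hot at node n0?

1. n2.idx = "rq"  ["rq"]
2. n3.pre = "rw"  ["rw"]
3. n4.wid = -4  [terminal]
4. n5.mk = true  [terminal]
5. n3.env = 28  [b.wid + 32]
6. n3.cnt = 4  [len(A.pre) + 2]
7. n3.hot = 6  [b.wid + 10]
8. n6.pre = "krq"  ["k" ++ B.idx]
9. n7.mk = 1  [terminal]
10. n8.fin = false  [terminal]
11. n9.idx = 28  [terminal]
12. n6.env = -1  [f.idx - 29]
13. n6.cnt = 8  [len(A.pre) + 5]
14. n6.hot = 14  [f.idx - 14]
15. n2.acc = false  [A₁.env == A₁.hot]
16. n11.mk = -9  [terminal]
17. n12.fin = true  [terminal]
18. n13.idx = 16  [terminal]
19. n10.idx = 14  [d.mk + 23]
20. n10.cnt = true  [f.idx == 16]
21. n10.hot = 10  [f.idx - 6]
22. n10.fin = true  [true]
23. n16.wid = 2  [terminal]
24. n17.mk = true  [terminal]
25. n15.lab = -2  [b.wid * 2 - 6]
26. n15.hot = 14  [14]
27. n14.lab = 5  [E₁.hot - 9]
28. n14.hot = -4  [E₁.hot - 18]
29. n1.lab = -7  [E₁.hot + S.hot - 13]
30. n1.hot = 20  [E₁.lab + S.idx + 1]
31. n18.mk = true  [terminal]
32. n0.idx = 19  [E.hot - 1]
33. n0.cnt = false  [E.hot > 20]
34. n0.hot = 8  [E.hot + E.lab - 5]
35. n0.fin = true  [E.lab > -8]

8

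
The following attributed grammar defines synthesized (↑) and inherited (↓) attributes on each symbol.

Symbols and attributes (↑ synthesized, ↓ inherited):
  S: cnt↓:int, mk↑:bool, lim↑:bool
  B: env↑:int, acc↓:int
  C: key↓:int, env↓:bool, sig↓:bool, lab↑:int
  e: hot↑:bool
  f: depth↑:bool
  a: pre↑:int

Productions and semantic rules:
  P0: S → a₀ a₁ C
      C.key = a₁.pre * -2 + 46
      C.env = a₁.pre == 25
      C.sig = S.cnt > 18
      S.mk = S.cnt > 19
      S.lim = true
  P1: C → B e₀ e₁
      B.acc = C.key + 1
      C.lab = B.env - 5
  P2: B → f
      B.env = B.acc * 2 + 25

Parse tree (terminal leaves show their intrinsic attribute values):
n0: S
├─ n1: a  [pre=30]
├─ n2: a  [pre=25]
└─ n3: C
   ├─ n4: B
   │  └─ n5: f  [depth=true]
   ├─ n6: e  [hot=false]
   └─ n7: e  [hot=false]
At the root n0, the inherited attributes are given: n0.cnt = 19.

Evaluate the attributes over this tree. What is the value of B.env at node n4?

1. n0.cnt = 19  [given at root]
2. n1.pre = 30  [terminal]
3. n2.pre = 25  [terminal]
4. n3.key = -4  [a₁.pre * -2 + 46]
5. n3.env = true  [a₁.pre == 25]
6. n3.sig = true  [S.cnt > 18]
7. n4.acc = -3  [C.key + 1]
8. n5.depth = true  [terminal]
9. n4.env = 19  [B.acc * 2 + 25]
10. n6.hot = false  [terminal]
11. n7.hot = false  [terminal]
12. n3.lab = 14  [B.env - 5]
13. n0.mk = false  [S.cnt > 19]
14. n0.lim = true  [true]

19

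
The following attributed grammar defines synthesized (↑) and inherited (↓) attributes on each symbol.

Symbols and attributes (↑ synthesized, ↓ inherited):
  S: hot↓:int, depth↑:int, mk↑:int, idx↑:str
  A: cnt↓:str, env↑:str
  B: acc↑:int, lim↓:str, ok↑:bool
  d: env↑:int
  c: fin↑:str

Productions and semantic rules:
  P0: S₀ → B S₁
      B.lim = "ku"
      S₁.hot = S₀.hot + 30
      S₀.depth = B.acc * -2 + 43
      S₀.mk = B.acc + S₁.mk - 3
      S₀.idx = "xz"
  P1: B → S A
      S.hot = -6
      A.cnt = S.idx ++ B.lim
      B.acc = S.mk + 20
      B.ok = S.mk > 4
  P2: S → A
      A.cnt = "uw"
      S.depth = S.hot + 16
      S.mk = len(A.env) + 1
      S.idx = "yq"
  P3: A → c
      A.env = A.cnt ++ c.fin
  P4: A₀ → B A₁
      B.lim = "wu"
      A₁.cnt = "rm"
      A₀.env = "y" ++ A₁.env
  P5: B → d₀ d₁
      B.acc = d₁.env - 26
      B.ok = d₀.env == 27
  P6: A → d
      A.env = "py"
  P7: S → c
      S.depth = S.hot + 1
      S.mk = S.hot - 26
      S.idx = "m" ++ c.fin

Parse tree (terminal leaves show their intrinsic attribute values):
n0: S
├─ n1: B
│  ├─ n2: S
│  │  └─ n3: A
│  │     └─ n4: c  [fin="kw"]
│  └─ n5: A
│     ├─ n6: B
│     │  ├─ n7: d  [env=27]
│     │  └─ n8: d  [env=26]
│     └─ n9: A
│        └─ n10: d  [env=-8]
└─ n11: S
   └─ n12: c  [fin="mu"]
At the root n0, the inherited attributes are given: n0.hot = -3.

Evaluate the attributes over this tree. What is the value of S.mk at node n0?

23

1. n0.hot = -3  [given at root]
2. n1.lim = "ku"  ["ku"]
3. n2.hot = -6  [-6]
4. n3.cnt = "uw"  ["uw"]
5. n4.fin = "kw"  [terminal]
6. n3.env = "uwkw"  [A.cnt ++ c.fin]
7. n2.depth = 10  [S.hot + 16]
8. n2.mk = 5  [len(A.env) + 1]
9. n2.idx = "yq"  ["yq"]
10. n5.cnt = "yqku"  [S.idx ++ B.lim]
11. n6.lim = "wu"  ["wu"]
12. n7.env = 27  [terminal]
13. n8.env = 26  [terminal]
14. n6.acc = 0  [d₁.env - 26]
15. n6.ok = true  [d₀.env == 27]
16. n9.cnt = "rm"  ["rm"]
17. n10.env = -8  [terminal]
18. n9.env = "py"  ["py"]
19. n5.env = "ypy"  ["y" ++ A₁.env]
20. n1.acc = 25  [S.mk + 20]
21. n1.ok = true  [S.mk > 4]
22. n11.hot = 27  [S₀.hot + 30]
23. n12.fin = "mu"  [terminal]
24. n11.depth = 28  [S.hot + 1]
25. n11.mk = 1  [S.hot - 26]
26. n11.idx = "mmu"  ["m" ++ c.fin]
27. n0.depth = -7  [B.acc * -2 + 43]
28. n0.mk = 23  [B.acc + S₁.mk - 3]
29. n0.idx = "xz"  ["xz"]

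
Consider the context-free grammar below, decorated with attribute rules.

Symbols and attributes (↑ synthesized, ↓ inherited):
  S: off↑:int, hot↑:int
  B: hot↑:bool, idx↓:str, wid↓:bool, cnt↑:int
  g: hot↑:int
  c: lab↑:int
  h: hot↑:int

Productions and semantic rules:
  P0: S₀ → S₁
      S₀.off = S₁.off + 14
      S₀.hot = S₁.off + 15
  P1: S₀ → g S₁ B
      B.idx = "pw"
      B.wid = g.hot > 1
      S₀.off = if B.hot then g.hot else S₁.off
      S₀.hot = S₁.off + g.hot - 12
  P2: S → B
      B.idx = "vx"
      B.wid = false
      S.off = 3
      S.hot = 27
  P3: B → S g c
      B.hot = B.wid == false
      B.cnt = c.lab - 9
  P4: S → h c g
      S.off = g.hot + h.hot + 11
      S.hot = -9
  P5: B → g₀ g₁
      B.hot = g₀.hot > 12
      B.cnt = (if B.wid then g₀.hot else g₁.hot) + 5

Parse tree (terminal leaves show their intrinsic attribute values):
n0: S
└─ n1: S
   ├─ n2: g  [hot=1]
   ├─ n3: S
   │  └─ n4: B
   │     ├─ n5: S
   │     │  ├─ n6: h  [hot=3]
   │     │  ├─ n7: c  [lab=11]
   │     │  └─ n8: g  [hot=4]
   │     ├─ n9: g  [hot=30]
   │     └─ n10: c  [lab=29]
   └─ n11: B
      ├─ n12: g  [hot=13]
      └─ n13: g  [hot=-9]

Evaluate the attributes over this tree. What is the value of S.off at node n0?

1. n2.hot = 1  [terminal]
2. n4.idx = "vx"  ["vx"]
3. n4.wid = false  [false]
4. n6.hot = 3  [terminal]
5. n7.lab = 11  [terminal]
6. n8.hot = 4  [terminal]
7. n5.off = 18  [g.hot + h.hot + 11]
8. n5.hot = -9  [-9]
9. n9.hot = 30  [terminal]
10. n10.lab = 29  [terminal]
11. n4.hot = true  [B.wid == false]
12. n4.cnt = 20  [c.lab - 9]
13. n3.off = 3  [3]
14. n3.hot = 27  [27]
15. n11.idx = "pw"  ["pw"]
16. n11.wid = false  [g.hot > 1]
17. n12.hot = 13  [terminal]
18. n13.hot = -9  [terminal]
19. n11.hot = true  [g₀.hot > 12]
20. n11.cnt = -4  [(if B.wid then g₀.hot else g₁.hot) + 5]
21. n1.off = 1  [if B.hot then g.hot else S₁.off]
22. n1.hot = -8  [S₁.off + g.hot - 12]
23. n0.off = 15  [S₁.off + 14]
24. n0.hot = 16  [S₁.off + 15]

15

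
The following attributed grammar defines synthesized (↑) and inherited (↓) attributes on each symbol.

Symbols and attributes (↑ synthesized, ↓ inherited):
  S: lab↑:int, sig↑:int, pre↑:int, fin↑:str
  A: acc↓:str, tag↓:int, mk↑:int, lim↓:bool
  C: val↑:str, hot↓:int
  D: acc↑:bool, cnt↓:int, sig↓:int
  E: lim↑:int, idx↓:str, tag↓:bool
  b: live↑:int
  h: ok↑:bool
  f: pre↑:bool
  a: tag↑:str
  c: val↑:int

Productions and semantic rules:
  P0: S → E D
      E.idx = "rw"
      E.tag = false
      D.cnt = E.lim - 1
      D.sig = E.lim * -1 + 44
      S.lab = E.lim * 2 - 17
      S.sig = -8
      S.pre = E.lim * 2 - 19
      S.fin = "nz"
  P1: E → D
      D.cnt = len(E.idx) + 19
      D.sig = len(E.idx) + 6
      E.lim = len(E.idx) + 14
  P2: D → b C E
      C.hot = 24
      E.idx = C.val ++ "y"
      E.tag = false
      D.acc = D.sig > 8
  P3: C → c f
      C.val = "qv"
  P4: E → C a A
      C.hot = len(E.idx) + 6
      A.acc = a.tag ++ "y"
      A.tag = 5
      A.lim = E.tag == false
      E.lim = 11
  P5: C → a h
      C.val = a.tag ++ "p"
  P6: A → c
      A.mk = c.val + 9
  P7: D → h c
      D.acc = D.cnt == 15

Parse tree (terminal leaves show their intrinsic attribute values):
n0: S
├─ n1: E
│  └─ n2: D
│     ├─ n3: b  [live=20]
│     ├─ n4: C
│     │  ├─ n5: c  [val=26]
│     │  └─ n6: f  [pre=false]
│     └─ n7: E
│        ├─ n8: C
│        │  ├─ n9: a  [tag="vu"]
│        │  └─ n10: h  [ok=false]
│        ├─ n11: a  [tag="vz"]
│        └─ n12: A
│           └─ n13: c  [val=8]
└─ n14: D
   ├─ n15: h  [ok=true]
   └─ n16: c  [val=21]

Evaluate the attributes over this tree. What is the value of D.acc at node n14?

true

1. n1.idx = "rw"  ["rw"]
2. n1.tag = false  [false]
3. n2.cnt = 21  [len(E.idx) + 19]
4. n2.sig = 8  [len(E.idx) + 6]
5. n3.live = 20  [terminal]
6. n4.hot = 24  [24]
7. n5.val = 26  [terminal]
8. n6.pre = false  [terminal]
9. n4.val = "qv"  ["qv"]
10. n7.idx = "qvy"  [C.val ++ "y"]
11. n7.tag = false  [false]
12. n8.hot = 9  [len(E.idx) + 6]
13. n9.tag = "vu"  [terminal]
14. n10.ok = false  [terminal]
15. n8.val = "vup"  [a.tag ++ "p"]
16. n11.tag = "vz"  [terminal]
17. n12.acc = "vzy"  [a.tag ++ "y"]
18. n12.tag = 5  [5]
19. n12.lim = true  [E.tag == false]
20. n13.val = 8  [terminal]
21. n12.mk = 17  [c.val + 9]
22. n7.lim = 11  [11]
23. n2.acc = false  [D.sig > 8]
24. n1.lim = 16  [len(E.idx) + 14]
25. n14.cnt = 15  [E.lim - 1]
26. n14.sig = 28  [E.lim * -1 + 44]
27. n15.ok = true  [terminal]
28. n16.val = 21  [terminal]
29. n14.acc = true  [D.cnt == 15]
30. n0.lab = 15  [E.lim * 2 - 17]
31. n0.sig = -8  [-8]
32. n0.pre = 13  [E.lim * 2 - 19]
33. n0.fin = "nz"  ["nz"]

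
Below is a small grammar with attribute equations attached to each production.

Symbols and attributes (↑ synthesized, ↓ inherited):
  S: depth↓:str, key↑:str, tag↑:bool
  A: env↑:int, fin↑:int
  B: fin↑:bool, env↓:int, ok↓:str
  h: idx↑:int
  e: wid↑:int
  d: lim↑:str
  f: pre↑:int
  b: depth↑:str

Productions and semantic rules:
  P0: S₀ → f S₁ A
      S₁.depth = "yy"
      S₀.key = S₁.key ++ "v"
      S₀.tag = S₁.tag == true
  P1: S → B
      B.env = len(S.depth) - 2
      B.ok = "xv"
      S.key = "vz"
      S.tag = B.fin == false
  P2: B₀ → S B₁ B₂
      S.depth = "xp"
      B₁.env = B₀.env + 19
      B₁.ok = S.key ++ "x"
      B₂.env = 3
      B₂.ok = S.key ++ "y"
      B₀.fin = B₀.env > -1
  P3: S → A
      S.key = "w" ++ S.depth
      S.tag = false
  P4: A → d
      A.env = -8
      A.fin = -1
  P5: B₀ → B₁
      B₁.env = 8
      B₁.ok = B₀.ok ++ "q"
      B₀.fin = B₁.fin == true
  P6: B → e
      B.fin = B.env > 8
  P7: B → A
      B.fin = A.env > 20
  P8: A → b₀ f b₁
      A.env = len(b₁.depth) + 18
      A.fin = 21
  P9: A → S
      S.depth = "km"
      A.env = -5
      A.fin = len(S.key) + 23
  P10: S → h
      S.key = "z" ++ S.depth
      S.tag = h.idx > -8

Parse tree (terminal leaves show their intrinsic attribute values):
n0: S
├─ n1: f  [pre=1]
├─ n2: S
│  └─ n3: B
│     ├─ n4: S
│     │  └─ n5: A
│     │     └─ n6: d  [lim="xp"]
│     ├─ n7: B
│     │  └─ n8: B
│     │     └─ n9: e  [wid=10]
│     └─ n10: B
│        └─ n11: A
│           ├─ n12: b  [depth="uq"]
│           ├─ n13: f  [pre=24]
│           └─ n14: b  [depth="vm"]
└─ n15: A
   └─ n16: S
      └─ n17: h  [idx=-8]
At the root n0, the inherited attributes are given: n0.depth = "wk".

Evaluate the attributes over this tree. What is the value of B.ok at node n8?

1. n0.depth = "wk"  [given at root]
2. n1.pre = 1  [terminal]
3. n2.depth = "yy"  ["yy"]
4. n3.env = 0  [len(S.depth) - 2]
5. n3.ok = "xv"  ["xv"]
6. n4.depth = "xp"  ["xp"]
7. n6.lim = "xp"  [terminal]
8. n5.env = -8  [-8]
9. n5.fin = -1  [-1]
10. n4.key = "wxp"  ["w" ++ S.depth]
11. n4.tag = false  [false]
12. n7.env = 19  [B₀.env + 19]
13. n7.ok = "wxpx"  [S.key ++ "x"]
14. n8.env = 8  [8]
15. n8.ok = "wxpxq"  [B₀.ok ++ "q"]
16. n9.wid = 10  [terminal]
17. n8.fin = false  [B.env > 8]
18. n7.fin = false  [B₁.fin == true]
19. n10.env = 3  [3]
20. n10.ok = "wxpy"  [S.key ++ "y"]
21. n12.depth = "uq"  [terminal]
22. n13.pre = 24  [terminal]
23. n14.depth = "vm"  [terminal]
24. n11.env = 20  [len(b₁.depth) + 18]
25. n11.fin = 21  [21]
26. n10.fin = false  [A.env > 20]
27. n3.fin = true  [B₀.env > -1]
28. n2.key = "vz"  ["vz"]
29. n2.tag = false  [B.fin == false]
30. n16.depth = "km"  ["km"]
31. n17.idx = -8  [terminal]
32. n16.key = "zkm"  ["z" ++ S.depth]
33. n16.tag = false  [h.idx > -8]
34. n15.env = -5  [-5]
35. n15.fin = 26  [len(S.key) + 23]
36. n0.key = "vzv"  [S₁.key ++ "v"]
37. n0.tag = false  [S₁.tag == true]

"wxpxq"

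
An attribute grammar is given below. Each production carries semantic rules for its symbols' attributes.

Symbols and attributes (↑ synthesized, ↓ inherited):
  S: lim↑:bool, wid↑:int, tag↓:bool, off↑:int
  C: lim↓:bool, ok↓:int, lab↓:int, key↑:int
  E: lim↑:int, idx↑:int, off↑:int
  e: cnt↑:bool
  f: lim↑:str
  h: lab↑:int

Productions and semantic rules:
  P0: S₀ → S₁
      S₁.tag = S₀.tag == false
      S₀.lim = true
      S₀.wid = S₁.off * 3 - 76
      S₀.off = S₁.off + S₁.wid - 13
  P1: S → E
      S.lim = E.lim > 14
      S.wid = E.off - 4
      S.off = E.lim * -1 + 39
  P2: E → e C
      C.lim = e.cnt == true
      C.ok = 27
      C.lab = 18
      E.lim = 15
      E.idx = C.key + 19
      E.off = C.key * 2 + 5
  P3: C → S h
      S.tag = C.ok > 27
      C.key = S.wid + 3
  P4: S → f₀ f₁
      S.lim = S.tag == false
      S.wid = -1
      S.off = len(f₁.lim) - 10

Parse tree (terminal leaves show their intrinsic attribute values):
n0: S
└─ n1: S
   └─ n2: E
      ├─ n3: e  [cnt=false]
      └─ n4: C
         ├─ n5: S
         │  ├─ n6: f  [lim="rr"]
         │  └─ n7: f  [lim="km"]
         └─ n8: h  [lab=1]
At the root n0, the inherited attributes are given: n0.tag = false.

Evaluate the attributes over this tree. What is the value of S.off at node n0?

16

1. n0.tag = false  [given at root]
2. n1.tag = true  [S₀.tag == false]
3. n3.cnt = false  [terminal]
4. n4.lim = false  [e.cnt == true]
5. n4.ok = 27  [27]
6. n4.lab = 18  [18]
7. n5.tag = false  [C.ok > 27]
8. n6.lim = "rr"  [terminal]
9. n7.lim = "km"  [terminal]
10. n5.lim = true  [S.tag == false]
11. n5.wid = -1  [-1]
12. n5.off = -8  [len(f₁.lim) - 10]
13. n8.lab = 1  [terminal]
14. n4.key = 2  [S.wid + 3]
15. n2.lim = 15  [15]
16. n2.idx = 21  [C.key + 19]
17. n2.off = 9  [C.key * 2 + 5]
18. n1.lim = true  [E.lim > 14]
19. n1.wid = 5  [E.off - 4]
20. n1.off = 24  [E.lim * -1 + 39]
21. n0.lim = true  [true]
22. n0.wid = -4  [S₁.off * 3 - 76]
23. n0.off = 16  [S₁.off + S₁.wid - 13]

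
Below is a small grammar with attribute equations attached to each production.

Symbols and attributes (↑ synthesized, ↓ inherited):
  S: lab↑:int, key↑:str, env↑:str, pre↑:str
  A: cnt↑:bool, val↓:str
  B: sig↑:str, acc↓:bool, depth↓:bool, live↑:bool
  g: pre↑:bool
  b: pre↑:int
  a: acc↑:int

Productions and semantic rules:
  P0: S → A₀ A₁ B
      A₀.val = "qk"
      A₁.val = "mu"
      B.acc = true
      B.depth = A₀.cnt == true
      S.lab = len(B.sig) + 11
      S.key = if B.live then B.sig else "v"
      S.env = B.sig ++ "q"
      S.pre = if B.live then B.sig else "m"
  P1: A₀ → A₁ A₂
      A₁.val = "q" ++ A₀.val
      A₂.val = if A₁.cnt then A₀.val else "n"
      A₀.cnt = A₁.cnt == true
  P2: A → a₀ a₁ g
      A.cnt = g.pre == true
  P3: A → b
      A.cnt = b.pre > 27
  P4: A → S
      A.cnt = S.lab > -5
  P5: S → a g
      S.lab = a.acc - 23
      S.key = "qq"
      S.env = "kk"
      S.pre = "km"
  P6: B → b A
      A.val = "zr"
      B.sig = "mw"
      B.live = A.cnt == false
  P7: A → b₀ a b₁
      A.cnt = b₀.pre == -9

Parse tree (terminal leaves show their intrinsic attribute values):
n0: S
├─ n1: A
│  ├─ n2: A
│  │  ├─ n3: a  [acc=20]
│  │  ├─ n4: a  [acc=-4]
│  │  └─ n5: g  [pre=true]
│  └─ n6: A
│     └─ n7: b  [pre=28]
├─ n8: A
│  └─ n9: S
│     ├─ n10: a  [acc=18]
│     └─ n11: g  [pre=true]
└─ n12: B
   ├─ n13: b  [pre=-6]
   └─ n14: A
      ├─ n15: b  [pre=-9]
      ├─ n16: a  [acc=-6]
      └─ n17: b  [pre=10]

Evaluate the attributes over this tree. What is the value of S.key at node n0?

1. n1.val = "qk"  ["qk"]
2. n2.val = "qqk"  ["q" ++ A₀.val]
3. n3.acc = 20  [terminal]
4. n4.acc = -4  [terminal]
5. n5.pre = true  [terminal]
6. n2.cnt = true  [g.pre == true]
7. n6.val = "qk"  [if A₁.cnt then A₀.val else "n"]
8. n7.pre = 28  [terminal]
9. n6.cnt = true  [b.pre > 27]
10. n1.cnt = true  [A₁.cnt == true]
11. n8.val = "mu"  ["mu"]
12. n10.acc = 18  [terminal]
13. n11.pre = true  [terminal]
14. n9.lab = -5  [a.acc - 23]
15. n9.key = "qq"  ["qq"]
16. n9.env = "kk"  ["kk"]
17. n9.pre = "km"  ["km"]
18. n8.cnt = false  [S.lab > -5]
19. n12.acc = true  [true]
20. n12.depth = true  [A₀.cnt == true]
21. n13.pre = -6  [terminal]
22. n14.val = "zr"  ["zr"]
23. n15.pre = -9  [terminal]
24. n16.acc = -6  [terminal]
25. n17.pre = 10  [terminal]
26. n14.cnt = true  [b₀.pre == -9]
27. n12.sig = "mw"  ["mw"]
28. n12.live = false  [A.cnt == false]
29. n0.lab = 13  [len(B.sig) + 11]
30. n0.key = "v"  [if B.live then B.sig else "v"]
31. n0.env = "mwq"  [B.sig ++ "q"]
32. n0.pre = "m"  [if B.live then B.sig else "m"]

"v"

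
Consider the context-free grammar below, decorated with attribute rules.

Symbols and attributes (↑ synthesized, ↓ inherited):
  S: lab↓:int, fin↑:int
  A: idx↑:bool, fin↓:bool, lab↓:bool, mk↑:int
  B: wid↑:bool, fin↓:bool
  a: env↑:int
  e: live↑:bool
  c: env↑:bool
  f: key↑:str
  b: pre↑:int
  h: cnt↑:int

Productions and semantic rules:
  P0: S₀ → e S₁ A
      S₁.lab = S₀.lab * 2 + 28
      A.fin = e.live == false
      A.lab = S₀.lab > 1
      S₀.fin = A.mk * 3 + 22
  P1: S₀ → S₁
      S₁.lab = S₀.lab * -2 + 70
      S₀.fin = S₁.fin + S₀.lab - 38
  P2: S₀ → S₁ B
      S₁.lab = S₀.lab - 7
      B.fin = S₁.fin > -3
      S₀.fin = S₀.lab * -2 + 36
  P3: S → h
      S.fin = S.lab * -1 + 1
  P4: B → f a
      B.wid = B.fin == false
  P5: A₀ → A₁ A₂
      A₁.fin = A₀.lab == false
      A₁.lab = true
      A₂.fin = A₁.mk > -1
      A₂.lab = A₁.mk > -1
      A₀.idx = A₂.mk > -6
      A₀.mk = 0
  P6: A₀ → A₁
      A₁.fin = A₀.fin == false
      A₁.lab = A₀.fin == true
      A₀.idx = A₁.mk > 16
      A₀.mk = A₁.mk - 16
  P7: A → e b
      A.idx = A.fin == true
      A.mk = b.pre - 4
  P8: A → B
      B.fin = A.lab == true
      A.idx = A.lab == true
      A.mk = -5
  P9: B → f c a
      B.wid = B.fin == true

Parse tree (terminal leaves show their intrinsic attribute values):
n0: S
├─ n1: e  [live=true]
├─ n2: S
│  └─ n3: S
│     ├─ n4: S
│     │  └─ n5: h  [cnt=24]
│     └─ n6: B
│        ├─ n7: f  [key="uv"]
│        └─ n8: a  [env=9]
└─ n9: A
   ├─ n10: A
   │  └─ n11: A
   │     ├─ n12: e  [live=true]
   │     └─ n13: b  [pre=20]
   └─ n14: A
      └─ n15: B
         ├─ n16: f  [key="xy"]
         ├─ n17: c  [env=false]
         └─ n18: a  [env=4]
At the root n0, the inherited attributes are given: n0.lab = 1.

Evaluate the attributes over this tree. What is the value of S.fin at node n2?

8

1. n0.lab = 1  [given at root]
2. n1.live = true  [terminal]
3. n2.lab = 30  [S₀.lab * 2 + 28]
4. n3.lab = 10  [S₀.lab * -2 + 70]
5. n4.lab = 3  [S₀.lab - 7]
6. n5.cnt = 24  [terminal]
7. n4.fin = -2  [S.lab * -1 + 1]
8. n6.fin = true  [S₁.fin > -3]
9. n7.key = "uv"  [terminal]
10. n8.env = 9  [terminal]
11. n6.wid = false  [B.fin == false]
12. n3.fin = 16  [S₀.lab * -2 + 36]
13. n2.fin = 8  [S₁.fin + S₀.lab - 38]
14. n9.fin = false  [e.live == false]
15. n9.lab = false  [S₀.lab > 1]
16. n10.fin = true  [A₀.lab == false]
17. n10.lab = true  [true]
18. n11.fin = false  [A₀.fin == false]
19. n11.lab = true  [A₀.fin == true]
20. n12.live = true  [terminal]
21. n13.pre = 20  [terminal]
22. n11.idx = false  [A.fin == true]
23. n11.mk = 16  [b.pre - 4]
24. n10.idx = false  [A₁.mk > 16]
25. n10.mk = 0  [A₁.mk - 16]
26. n14.fin = true  [A₁.mk > -1]
27. n14.lab = true  [A₁.mk > -1]
28. n15.fin = true  [A.lab == true]
29. n16.key = "xy"  [terminal]
30. n17.env = false  [terminal]
31. n18.env = 4  [terminal]
32. n15.wid = true  [B.fin == true]
33. n14.idx = true  [A.lab == true]
34. n14.mk = -5  [-5]
35. n9.idx = true  [A₂.mk > -6]
36. n9.mk = 0  [0]
37. n0.fin = 22  [A.mk * 3 + 22]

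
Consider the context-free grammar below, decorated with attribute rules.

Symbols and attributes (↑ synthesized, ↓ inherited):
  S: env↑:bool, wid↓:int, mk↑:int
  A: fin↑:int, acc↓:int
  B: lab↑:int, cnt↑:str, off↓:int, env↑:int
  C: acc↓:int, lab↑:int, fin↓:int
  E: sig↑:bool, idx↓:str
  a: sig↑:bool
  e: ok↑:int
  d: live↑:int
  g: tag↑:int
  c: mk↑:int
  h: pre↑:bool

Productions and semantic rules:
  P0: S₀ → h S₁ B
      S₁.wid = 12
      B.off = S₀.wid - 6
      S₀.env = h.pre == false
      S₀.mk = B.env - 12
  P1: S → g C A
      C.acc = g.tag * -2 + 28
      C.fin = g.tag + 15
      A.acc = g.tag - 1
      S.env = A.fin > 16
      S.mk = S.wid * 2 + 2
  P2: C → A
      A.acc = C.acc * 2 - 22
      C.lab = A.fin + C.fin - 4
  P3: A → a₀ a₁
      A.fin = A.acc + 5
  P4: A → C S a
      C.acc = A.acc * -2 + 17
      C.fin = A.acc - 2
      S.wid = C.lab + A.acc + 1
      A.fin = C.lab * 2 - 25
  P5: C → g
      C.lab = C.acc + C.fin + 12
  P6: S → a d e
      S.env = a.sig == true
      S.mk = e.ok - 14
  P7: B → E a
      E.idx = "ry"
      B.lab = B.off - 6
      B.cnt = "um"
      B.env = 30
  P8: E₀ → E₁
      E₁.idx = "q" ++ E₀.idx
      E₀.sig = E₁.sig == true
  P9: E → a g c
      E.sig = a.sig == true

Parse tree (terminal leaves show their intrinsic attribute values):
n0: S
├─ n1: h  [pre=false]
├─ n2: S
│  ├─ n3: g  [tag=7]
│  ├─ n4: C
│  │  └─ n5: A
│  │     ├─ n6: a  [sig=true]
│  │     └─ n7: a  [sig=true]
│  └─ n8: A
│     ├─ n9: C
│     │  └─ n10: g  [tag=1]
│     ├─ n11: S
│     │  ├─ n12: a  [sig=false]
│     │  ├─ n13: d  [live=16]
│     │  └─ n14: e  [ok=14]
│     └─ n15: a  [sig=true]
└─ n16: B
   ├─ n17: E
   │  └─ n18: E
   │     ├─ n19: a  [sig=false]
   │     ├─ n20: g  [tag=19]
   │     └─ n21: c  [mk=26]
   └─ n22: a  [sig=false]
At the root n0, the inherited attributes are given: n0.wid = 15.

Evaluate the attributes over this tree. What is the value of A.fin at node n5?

1. n0.wid = 15  [given at root]
2. n1.pre = false  [terminal]
3. n2.wid = 12  [12]
4. n3.tag = 7  [terminal]
5. n4.acc = 14  [g.tag * -2 + 28]
6. n4.fin = 22  [g.tag + 15]
7. n5.acc = 6  [C.acc * 2 - 22]
8. n6.sig = true  [terminal]
9. n7.sig = true  [terminal]
10. n5.fin = 11  [A.acc + 5]
11. n4.lab = 29  [A.fin + C.fin - 4]
12. n8.acc = 6  [g.tag - 1]
13. n9.acc = 5  [A.acc * -2 + 17]
14. n9.fin = 4  [A.acc - 2]
15. n10.tag = 1  [terminal]
16. n9.lab = 21  [C.acc + C.fin + 12]
17. n11.wid = 28  [C.lab + A.acc + 1]
18. n12.sig = false  [terminal]
19. n13.live = 16  [terminal]
20. n14.ok = 14  [terminal]
21. n11.env = false  [a.sig == true]
22. n11.mk = 0  [e.ok - 14]
23. n15.sig = true  [terminal]
24. n8.fin = 17  [C.lab * 2 - 25]
25. n2.env = true  [A.fin > 16]
26. n2.mk = 26  [S.wid * 2 + 2]
27. n16.off = 9  [S₀.wid - 6]
28. n17.idx = "ry"  ["ry"]
29. n18.idx = "qry"  ["q" ++ E₀.idx]
30. n19.sig = false  [terminal]
31. n20.tag = 19  [terminal]
32. n21.mk = 26  [terminal]
33. n18.sig = false  [a.sig == true]
34. n17.sig = false  [E₁.sig == true]
35. n22.sig = false  [terminal]
36. n16.lab = 3  [B.off - 6]
37. n16.cnt = "um"  ["um"]
38. n16.env = 30  [30]
39. n0.env = true  [h.pre == false]
40. n0.mk = 18  [B.env - 12]

11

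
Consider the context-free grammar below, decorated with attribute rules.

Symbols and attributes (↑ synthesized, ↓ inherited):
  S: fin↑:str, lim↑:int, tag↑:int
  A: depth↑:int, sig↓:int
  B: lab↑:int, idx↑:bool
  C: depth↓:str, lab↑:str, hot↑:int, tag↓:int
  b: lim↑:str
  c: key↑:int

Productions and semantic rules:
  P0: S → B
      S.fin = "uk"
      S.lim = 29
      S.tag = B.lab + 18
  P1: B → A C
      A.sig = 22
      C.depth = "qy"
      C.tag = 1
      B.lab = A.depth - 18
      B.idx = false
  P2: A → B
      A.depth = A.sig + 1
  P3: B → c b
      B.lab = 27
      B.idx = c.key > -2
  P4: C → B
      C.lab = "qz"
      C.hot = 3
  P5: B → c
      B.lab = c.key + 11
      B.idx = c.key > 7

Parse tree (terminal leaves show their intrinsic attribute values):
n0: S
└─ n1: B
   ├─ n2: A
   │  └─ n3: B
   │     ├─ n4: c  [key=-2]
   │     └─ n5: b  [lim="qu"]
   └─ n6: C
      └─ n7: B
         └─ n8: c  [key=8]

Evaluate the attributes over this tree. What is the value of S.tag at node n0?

1. n2.sig = 22  [22]
2. n4.key = -2  [terminal]
3. n5.lim = "qu"  [terminal]
4. n3.lab = 27  [27]
5. n3.idx = false  [c.key > -2]
6. n2.depth = 23  [A.sig + 1]
7. n6.depth = "qy"  ["qy"]
8. n6.tag = 1  [1]
9. n8.key = 8  [terminal]
10. n7.lab = 19  [c.key + 11]
11. n7.idx = true  [c.key > 7]
12. n6.lab = "qz"  ["qz"]
13. n6.hot = 3  [3]
14. n1.lab = 5  [A.depth - 18]
15. n1.idx = false  [false]
16. n0.fin = "uk"  ["uk"]
17. n0.lim = 29  [29]
18. n0.tag = 23  [B.lab + 18]

23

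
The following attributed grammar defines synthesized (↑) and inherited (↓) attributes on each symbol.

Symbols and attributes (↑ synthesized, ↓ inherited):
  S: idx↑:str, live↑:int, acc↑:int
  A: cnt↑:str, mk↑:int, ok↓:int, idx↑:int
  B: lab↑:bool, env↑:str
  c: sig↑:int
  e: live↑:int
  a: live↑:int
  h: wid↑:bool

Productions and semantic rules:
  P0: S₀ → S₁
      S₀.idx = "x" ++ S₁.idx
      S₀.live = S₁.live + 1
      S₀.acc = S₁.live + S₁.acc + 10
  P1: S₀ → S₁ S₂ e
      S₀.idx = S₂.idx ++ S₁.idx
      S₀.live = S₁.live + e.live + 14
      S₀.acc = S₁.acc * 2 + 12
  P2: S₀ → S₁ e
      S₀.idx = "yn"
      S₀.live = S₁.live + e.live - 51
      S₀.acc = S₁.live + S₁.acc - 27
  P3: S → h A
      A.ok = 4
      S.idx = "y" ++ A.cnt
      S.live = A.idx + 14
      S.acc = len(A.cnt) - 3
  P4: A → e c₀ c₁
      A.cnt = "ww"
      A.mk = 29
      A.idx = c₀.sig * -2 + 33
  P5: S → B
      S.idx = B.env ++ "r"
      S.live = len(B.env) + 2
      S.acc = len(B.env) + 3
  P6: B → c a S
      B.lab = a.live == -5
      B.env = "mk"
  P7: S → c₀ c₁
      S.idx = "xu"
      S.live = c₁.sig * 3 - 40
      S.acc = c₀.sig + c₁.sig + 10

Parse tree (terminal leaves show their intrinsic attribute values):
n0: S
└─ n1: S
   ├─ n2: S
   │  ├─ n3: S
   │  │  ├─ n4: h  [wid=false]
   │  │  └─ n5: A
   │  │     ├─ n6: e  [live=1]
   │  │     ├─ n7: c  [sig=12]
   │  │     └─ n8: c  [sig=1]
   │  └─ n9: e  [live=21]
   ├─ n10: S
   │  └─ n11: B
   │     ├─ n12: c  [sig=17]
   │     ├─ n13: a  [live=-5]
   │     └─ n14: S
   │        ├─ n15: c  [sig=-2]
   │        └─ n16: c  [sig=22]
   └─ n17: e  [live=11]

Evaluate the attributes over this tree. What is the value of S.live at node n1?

18

1. n4.wid = false  [terminal]
2. n5.ok = 4  [4]
3. n6.live = 1  [terminal]
4. n7.sig = 12  [terminal]
5. n8.sig = 1  [terminal]
6. n5.cnt = "ww"  ["ww"]
7. n5.mk = 29  [29]
8. n5.idx = 9  [c₀.sig * -2 + 33]
9. n3.idx = "yww"  ["y" ++ A.cnt]
10. n3.live = 23  [A.idx + 14]
11. n3.acc = -1  [len(A.cnt) - 3]
12. n9.live = 21  [terminal]
13. n2.idx = "yn"  ["yn"]
14. n2.live = -7  [S₁.live + e.live - 51]
15. n2.acc = -5  [S₁.live + S₁.acc - 27]
16. n12.sig = 17  [terminal]
17. n13.live = -5  [terminal]
18. n15.sig = -2  [terminal]
19. n16.sig = 22  [terminal]
20. n14.idx = "xu"  ["xu"]
21. n14.live = 26  [c₁.sig * 3 - 40]
22. n14.acc = 30  [c₀.sig + c₁.sig + 10]
23. n11.lab = true  [a.live == -5]
24. n11.env = "mk"  ["mk"]
25. n10.idx = "mkr"  [B.env ++ "r"]
26. n10.live = 4  [len(B.env) + 2]
27. n10.acc = 5  [len(B.env) + 3]
28. n17.live = 11  [terminal]
29. n1.idx = "mkryn"  [S₂.idx ++ S₁.idx]
30. n1.live = 18  [S₁.live + e.live + 14]
31. n1.acc = 2  [S₁.acc * 2 + 12]
32. n0.idx = "xmkryn"  ["x" ++ S₁.idx]
33. n0.live = 19  [S₁.live + 1]
34. n0.acc = 30  [S₁.live + S₁.acc + 10]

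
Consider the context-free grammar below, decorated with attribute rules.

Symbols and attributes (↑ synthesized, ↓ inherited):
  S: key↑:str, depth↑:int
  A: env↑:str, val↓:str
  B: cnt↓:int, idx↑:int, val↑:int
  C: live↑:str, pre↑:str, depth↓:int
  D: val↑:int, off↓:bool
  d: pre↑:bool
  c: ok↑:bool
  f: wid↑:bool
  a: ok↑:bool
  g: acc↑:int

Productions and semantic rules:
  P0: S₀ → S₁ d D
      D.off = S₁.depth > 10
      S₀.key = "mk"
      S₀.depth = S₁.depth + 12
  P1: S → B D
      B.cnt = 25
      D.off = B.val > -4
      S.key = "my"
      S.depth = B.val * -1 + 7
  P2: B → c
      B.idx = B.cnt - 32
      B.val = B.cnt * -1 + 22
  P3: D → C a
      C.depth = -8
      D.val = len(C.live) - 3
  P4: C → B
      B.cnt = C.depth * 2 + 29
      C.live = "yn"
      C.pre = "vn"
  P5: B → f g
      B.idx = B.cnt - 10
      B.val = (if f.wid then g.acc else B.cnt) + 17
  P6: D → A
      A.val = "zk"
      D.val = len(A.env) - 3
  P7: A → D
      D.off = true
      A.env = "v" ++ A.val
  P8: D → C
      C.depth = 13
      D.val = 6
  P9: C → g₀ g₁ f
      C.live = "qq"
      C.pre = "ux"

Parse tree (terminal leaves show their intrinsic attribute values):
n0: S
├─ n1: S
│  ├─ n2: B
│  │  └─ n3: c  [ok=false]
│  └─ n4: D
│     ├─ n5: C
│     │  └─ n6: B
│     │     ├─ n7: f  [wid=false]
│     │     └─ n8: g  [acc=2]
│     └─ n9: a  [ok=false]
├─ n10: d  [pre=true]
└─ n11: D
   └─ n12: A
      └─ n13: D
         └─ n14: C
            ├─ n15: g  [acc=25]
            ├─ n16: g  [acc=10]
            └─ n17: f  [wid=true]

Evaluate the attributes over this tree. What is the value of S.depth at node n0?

22

1. n2.cnt = 25  [25]
2. n3.ok = false  [terminal]
3. n2.idx = -7  [B.cnt - 32]
4. n2.val = -3  [B.cnt * -1 + 22]
5. n4.off = true  [B.val > -4]
6. n5.depth = -8  [-8]
7. n6.cnt = 13  [C.depth * 2 + 29]
8. n7.wid = false  [terminal]
9. n8.acc = 2  [terminal]
10. n6.idx = 3  [B.cnt - 10]
11. n6.val = 30  [(if f.wid then g.acc else B.cnt) + 17]
12. n5.live = "yn"  ["yn"]
13. n5.pre = "vn"  ["vn"]
14. n9.ok = false  [terminal]
15. n4.val = -1  [len(C.live) - 3]
16. n1.key = "my"  ["my"]
17. n1.depth = 10  [B.val * -1 + 7]
18. n10.pre = true  [terminal]
19. n11.off = false  [S₁.depth > 10]
20. n12.val = "zk"  ["zk"]
21. n13.off = true  [true]
22. n14.depth = 13  [13]
23. n15.acc = 25  [terminal]
24. n16.acc = 10  [terminal]
25. n17.wid = true  [terminal]
26. n14.live = "qq"  ["qq"]
27. n14.pre = "ux"  ["ux"]
28. n13.val = 6  [6]
29. n12.env = "vzk"  ["v" ++ A.val]
30. n11.val = 0  [len(A.env) - 3]
31. n0.key = "mk"  ["mk"]
32. n0.depth = 22  [S₁.depth + 12]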